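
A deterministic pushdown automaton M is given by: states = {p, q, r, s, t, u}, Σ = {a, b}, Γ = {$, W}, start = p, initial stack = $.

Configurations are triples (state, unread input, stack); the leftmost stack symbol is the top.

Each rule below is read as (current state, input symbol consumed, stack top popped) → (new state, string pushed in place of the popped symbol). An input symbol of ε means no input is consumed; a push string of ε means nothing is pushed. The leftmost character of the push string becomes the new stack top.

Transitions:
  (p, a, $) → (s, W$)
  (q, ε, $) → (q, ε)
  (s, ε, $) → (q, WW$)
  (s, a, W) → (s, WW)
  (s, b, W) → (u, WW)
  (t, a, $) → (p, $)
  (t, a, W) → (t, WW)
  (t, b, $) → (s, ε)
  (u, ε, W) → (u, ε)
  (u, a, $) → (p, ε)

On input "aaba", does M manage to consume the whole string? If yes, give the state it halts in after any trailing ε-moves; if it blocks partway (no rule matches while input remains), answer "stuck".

(p, aaba, $) ⊢ (s, aba, W$) ⊢ (s, ba, WW$) ⊢ (u, a, WWW$) ⊢ (u, a, WW$) ⊢ (u, a, W$) ⊢ (u, a, $) ⊢ (p, ε, ε)
All input consumed; M is in state p.

p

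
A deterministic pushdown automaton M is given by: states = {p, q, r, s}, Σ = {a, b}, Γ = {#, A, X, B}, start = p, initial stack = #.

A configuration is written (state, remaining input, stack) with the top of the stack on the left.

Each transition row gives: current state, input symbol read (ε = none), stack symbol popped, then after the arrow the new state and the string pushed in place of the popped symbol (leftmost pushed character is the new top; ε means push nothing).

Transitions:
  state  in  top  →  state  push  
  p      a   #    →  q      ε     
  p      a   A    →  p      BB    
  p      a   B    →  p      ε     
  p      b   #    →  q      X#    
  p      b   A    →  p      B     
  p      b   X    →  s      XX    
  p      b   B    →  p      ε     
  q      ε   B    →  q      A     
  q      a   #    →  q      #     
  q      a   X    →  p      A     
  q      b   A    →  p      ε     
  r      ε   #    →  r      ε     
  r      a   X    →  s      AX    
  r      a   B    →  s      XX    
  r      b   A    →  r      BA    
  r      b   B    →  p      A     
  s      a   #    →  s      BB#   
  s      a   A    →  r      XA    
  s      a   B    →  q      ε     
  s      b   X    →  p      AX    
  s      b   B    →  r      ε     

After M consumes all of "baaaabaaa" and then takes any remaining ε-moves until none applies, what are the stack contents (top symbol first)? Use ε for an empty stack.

(p, baaaabaaa, #)
  read b, top #: go to q, push X# → (q, aaaabaaa, X#)
  read a, top X: go to p, push A → (p, aaabaaa, A#)
  read a, top A: go to p, push BB → (p, aabaaa, BB#)
  read a, top B: go to p, push ε → (p, abaaa, B#)
  read a, top B: go to p, push ε → (p, baaa, #)
  read b, top #: go to q, push X# → (q, aaa, X#)
  read a, top X: go to p, push A → (p, aa, A#)
  read a, top A: go to p, push BB → (p, a, BB#)
  read a, top B: go to p, push ε → (p, ε, B#)
All input consumed in state p with stack B#.

B#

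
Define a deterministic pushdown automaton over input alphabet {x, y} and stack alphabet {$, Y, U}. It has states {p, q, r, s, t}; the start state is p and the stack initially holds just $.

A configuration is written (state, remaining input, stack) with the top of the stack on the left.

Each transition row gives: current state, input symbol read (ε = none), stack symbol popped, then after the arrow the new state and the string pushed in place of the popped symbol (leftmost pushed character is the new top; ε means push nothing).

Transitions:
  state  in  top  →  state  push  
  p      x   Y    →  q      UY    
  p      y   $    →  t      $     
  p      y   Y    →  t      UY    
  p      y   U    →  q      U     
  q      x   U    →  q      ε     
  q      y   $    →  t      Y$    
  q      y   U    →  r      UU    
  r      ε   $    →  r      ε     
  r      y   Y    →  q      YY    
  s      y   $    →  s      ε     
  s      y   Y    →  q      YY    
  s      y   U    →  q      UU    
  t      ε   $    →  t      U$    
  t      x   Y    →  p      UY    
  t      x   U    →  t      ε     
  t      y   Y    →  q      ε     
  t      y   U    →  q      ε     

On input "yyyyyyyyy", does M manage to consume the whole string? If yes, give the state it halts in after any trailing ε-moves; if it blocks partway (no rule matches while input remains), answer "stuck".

t

(p, yyyyyyyyy, $)
  read y, top $: go to t, push $ → (t, yyyyyyyy, $)
  ε-move, top $: go to t, push U$ → (t, yyyyyyyy, U$)
  read y, top U: go to q, push ε → (q, yyyyyyy, $)
  read y, top $: go to t, push Y$ → (t, yyyyyy, Y$)
  read y, top Y: go to q, push ε → (q, yyyyy, $)
  read y, top $: go to t, push Y$ → (t, yyyy, Y$)
  read y, top Y: go to q, push ε → (q, yyy, $)
  read y, top $: go to t, push Y$ → (t, yy, Y$)
  read y, top Y: go to q, push ε → (q, y, $)
  read y, top $: go to t, push Y$ → (t, ε, Y$)
All input consumed; M is in state t.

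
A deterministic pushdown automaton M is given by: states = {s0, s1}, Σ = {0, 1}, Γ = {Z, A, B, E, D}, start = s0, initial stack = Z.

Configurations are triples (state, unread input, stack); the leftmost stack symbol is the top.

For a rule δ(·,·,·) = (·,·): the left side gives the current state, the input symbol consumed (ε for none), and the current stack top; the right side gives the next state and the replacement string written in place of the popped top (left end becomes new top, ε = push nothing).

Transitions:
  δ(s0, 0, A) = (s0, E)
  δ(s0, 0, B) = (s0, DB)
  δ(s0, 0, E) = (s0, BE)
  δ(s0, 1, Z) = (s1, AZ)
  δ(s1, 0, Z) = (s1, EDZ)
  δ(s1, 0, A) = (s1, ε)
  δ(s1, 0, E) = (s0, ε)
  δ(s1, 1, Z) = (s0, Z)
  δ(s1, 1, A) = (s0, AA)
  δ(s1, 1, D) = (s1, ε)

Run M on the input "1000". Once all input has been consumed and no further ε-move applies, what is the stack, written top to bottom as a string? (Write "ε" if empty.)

DZ

(s0, 1000, Z) ⊢ (s1, 000, AZ) ⊢ (s1, 00, Z) ⊢ (s1, 0, EDZ) ⊢ (s0, ε, DZ)
All input consumed in state s0 with stack DZ.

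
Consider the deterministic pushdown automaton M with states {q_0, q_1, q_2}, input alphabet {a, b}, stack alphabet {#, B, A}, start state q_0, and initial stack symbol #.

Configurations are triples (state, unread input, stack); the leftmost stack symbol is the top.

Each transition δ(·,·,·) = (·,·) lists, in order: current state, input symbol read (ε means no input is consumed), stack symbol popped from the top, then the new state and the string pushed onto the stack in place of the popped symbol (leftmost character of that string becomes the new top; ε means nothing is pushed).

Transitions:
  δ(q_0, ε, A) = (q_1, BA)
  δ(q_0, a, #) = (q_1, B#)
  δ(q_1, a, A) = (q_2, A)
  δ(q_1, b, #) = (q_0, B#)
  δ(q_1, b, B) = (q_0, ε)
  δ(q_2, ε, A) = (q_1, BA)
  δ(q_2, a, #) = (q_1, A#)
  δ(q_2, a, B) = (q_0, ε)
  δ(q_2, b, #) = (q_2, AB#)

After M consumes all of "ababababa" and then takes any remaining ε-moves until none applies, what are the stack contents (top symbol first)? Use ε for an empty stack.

B#

(q_0, ababababa, #) ⊢ (q_1, babababa, B#) ⊢ (q_0, abababa, #) ⊢ (q_1, bababa, B#) ⊢ (q_0, ababa, #) ⊢ (q_1, baba, B#) ⊢ (q_0, aba, #) ⊢ (q_1, ba, B#) ⊢ (q_0, a, #) ⊢ (q_1, ε, B#)
All input consumed in state q_1 with stack B#.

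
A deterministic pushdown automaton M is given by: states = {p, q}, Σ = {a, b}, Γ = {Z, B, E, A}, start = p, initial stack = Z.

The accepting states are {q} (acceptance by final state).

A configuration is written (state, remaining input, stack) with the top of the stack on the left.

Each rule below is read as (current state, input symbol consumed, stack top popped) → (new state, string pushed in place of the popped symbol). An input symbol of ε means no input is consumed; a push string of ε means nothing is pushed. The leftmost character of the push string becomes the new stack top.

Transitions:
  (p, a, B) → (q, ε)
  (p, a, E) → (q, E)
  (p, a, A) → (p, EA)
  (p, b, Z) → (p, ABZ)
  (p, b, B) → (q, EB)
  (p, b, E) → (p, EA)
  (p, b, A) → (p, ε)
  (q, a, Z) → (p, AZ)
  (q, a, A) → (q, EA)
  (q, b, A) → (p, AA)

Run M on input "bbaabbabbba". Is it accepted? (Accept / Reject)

(p, bbaabbabbba, Z) ⊢ (p, baabbabbba, ABZ) ⊢ (p, aabbabbba, BZ) ⊢ (q, abbabbba, Z) ⊢ (p, bbabbba, AZ) ⊢ (p, babbba, Z) ⊢ (p, abbba, ABZ) ⊢ (p, bbba, EABZ) ⊢ (p, bba, EAABZ) ⊢ (p, ba, EAAABZ) ⊢ (p, a, EAAAABZ) ⊢ (q, ε, EAAAABZ)
All input consumed; state q ∈ F.

Accept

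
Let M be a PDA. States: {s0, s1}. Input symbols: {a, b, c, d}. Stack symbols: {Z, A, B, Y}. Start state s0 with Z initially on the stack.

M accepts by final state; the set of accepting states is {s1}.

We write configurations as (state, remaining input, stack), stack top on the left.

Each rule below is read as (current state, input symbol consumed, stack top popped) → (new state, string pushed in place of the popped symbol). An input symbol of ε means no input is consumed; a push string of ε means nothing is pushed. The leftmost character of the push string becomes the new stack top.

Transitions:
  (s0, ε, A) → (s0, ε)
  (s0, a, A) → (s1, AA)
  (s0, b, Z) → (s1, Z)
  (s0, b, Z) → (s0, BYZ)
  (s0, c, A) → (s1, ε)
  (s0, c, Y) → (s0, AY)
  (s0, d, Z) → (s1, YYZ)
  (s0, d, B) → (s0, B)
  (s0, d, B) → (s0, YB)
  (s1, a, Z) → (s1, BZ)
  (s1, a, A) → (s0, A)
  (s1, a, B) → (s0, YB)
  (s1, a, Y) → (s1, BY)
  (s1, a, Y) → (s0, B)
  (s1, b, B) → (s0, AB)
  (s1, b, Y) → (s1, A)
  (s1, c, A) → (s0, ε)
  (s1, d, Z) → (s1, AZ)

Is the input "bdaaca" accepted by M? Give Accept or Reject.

Accept

One accepting computation: (s0, bdaaca, Z) ⊢ (s1, daaca, Z) ⊢ (s1, aaca, AZ) ⊢ (s0, aca, AZ) ⊢ (s1, ca, AAZ) ⊢ (s0, a, AZ) ⊢ (s1, ε, AAZ)
All input consumed and state s1 ∈ F.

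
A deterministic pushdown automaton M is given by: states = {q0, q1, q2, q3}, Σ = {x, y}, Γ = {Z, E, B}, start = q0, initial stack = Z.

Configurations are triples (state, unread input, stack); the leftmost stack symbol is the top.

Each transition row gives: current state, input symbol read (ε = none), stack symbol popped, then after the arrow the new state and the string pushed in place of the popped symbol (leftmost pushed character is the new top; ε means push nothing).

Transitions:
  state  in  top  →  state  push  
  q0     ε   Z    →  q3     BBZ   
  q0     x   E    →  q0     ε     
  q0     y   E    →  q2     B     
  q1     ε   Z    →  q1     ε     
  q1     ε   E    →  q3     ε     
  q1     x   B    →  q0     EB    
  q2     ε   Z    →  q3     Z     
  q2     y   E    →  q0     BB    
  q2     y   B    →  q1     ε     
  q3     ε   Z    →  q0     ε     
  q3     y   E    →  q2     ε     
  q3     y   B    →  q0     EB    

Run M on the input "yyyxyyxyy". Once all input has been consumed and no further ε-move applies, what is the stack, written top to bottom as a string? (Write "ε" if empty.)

BBZ

(q0, yyyxyyxyy, Z)
  ε-move, top Z: go to q3, push BBZ → (q3, yyyxyyxyy, BBZ)
  read y, top B: go to q0, push EB → (q0, yyxyyxyy, EBBZ)
  read y, top E: go to q2, push B → (q2, yxyyxyy, BBBZ)
  read y, top B: go to q1, push ε → (q1, xyyxyy, BBZ)
  read x, top B: go to q0, push EB → (q0, yyxyy, EBBZ)
  read y, top E: go to q2, push B → (q2, yxyy, BBBZ)
  read y, top B: go to q1, push ε → (q1, xyy, BBZ)
  read x, top B: go to q0, push EB → (q0, yy, EBBZ)
  read y, top E: go to q2, push B → (q2, y, BBBZ)
  read y, top B: go to q1, push ε → (q1, ε, BBZ)
All input consumed in state q1 with stack BBZ.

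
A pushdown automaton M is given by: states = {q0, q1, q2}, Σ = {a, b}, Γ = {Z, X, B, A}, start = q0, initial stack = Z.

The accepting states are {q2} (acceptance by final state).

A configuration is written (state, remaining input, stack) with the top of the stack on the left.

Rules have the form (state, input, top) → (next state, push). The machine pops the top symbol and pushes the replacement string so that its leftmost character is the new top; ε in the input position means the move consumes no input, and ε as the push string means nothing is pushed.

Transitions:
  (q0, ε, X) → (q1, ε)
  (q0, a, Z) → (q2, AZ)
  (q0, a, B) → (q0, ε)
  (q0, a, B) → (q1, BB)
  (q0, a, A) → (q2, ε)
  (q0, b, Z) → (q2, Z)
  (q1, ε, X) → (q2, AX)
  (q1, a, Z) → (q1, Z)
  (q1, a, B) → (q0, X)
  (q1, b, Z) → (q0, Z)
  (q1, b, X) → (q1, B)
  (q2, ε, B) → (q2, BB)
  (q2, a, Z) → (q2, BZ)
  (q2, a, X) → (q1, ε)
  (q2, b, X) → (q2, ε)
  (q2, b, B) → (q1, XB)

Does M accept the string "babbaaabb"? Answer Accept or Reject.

Accept

One accepting computation: (q0, babbaaabb, Z) ⊢ (q2, abbaaabb, Z) ⊢ (q2, bbaaabb, BZ) ⊢ (q1, baaabb, XBZ) ⊢ (q1, aaabb, BBZ) ⊢ (q0, aabb, XBZ) ⊢ (q1, aabb, BZ) ⊢ (q0, abb, XZ) ⊢ (q1, abb, Z) ⊢ (q1, bb, Z) ⊢ (q0, b, Z) ⊢ (q2, ε, Z)
All input consumed and state q2 ∈ F.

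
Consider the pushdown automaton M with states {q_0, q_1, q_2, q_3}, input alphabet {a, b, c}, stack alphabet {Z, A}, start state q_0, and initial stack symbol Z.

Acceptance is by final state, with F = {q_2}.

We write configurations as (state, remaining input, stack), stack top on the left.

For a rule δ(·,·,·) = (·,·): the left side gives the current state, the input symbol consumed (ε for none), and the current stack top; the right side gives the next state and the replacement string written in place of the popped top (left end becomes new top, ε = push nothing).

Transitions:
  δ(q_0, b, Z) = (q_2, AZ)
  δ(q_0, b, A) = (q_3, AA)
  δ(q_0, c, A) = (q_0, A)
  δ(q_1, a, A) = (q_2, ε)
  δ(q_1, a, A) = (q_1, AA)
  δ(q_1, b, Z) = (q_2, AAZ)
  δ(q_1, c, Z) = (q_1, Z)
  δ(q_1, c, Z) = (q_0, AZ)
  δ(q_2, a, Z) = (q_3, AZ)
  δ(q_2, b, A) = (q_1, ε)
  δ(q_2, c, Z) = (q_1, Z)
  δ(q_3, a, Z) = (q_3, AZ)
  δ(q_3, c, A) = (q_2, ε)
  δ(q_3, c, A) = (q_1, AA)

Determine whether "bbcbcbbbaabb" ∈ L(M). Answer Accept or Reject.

One accepting computation: (q_0, bbcbcbbbaabb, Z) ⊢ (q_2, bcbcbbbaabb, AZ) ⊢ (q_1, cbcbbbaabb, Z) ⊢ (q_0, bcbbbaabb, AZ) ⊢ (q_3, cbbbaabb, AAZ) ⊢ (q_2, bbbaabb, AZ) ⊢ (q_1, bbaabb, Z) ⊢ (q_2, baabb, AAZ) ⊢ (q_1, aabb, AZ) ⊢ (q_1, abb, AAZ) ⊢ (q_2, bb, AZ) ⊢ (q_1, b, Z) ⊢ (q_2, ε, AAZ)
All input consumed and state q_2 ∈ F.

Accept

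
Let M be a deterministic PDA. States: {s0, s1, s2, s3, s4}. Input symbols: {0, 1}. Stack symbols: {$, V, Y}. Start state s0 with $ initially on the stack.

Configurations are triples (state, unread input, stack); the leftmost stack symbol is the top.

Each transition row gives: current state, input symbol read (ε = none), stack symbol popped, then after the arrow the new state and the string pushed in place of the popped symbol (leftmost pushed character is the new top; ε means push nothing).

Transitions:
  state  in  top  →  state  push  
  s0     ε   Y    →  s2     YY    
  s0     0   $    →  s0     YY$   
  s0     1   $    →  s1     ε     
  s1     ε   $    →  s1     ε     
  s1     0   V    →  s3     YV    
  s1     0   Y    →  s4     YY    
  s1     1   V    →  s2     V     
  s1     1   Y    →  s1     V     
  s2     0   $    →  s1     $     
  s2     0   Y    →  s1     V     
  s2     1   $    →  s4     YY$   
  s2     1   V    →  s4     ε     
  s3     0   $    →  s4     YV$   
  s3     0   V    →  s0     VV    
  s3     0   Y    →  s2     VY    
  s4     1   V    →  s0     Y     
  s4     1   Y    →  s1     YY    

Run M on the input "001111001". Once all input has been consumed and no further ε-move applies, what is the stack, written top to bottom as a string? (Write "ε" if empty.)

YVYY$

(s0, 001111001, $)
  read 0, top $: go to s0, push YY$ → (s0, 01111001, YY$)
  ε-move, top Y: go to s2, push YY → (s2, 01111001, YYY$)
  read 0, top Y: go to s1, push V → (s1, 1111001, VYY$)
  read 1, top V: go to s2, push V → (s2, 111001, VYY$)
  read 1, top V: go to s4, push ε → (s4, 11001, YY$)
  read 1, top Y: go to s1, push YY → (s1, 1001, YYY$)
  read 1, top Y: go to s1, push V → (s1, 001, VYY$)
  read 0, top V: go to s3, push YV → (s3, 01, YVYY$)
  read 0, top Y: go to s2, push VY → (s2, 1, VYVYY$)
  read 1, top V: go to s4, push ε → (s4, ε, YVYY$)
All input consumed in state s4 with stack YVYY$.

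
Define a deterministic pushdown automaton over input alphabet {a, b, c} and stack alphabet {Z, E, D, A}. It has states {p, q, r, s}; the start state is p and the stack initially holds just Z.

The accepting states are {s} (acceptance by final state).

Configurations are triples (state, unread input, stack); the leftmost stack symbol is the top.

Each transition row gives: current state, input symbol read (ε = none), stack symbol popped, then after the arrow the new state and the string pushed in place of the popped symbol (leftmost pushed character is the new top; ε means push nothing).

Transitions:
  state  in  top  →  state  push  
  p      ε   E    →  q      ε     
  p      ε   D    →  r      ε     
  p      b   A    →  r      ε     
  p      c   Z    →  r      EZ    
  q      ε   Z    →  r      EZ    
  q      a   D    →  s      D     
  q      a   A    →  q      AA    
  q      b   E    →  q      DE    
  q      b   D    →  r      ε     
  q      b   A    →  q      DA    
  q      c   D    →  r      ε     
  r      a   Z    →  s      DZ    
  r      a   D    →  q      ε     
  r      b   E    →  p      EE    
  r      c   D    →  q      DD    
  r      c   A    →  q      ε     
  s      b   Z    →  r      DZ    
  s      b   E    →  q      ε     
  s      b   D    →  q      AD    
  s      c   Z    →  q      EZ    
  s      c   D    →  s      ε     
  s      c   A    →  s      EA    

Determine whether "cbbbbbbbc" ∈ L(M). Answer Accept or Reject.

Reject

(p, cbbbbbbbc, Z)
  read c, top Z: go to r, push EZ → (r, bbbbbbbc, EZ)
  read b, top E: go to p, push EE → (p, bbbbbbc, EEZ)
  ε-move, top E: go to q, push ε → (q, bbbbbbc, EZ)
  read b, top E: go to q, push DE → (q, bbbbbc, DEZ)
  read b, top D: go to r, push ε → (r, bbbbc, EZ)
  read b, top E: go to p, push EE → (p, bbbc, EEZ)
  ε-move, top E: go to q, push ε → (q, bbbc, EZ)
  read b, top E: go to q, push DE → (q, bbc, DEZ)
  read b, top D: go to r, push ε → (r, bc, EZ)
  read b, top E: go to p, push EE → (p, c, EEZ)
  ε-move, top E: go to q, push ε → (q, c, EZ)
No transition applies at (q, c, EZ); input not fully consumed.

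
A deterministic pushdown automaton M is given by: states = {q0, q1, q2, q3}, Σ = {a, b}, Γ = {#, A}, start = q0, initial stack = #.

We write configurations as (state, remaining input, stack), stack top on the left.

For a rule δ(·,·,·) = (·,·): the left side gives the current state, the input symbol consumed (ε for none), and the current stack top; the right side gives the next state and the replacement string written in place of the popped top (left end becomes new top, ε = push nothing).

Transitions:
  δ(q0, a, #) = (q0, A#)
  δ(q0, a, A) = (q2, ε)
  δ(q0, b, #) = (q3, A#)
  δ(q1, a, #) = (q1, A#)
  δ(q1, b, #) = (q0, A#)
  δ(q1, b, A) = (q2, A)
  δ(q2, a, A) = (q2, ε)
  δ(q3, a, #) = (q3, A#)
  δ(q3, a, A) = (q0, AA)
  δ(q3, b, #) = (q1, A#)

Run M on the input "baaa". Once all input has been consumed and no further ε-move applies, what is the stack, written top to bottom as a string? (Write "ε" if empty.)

(q0, baaa, #)
  read b, top #: go to q3, push A# → (q3, aaa, A#)
  read a, top A: go to q0, push AA → (q0, aa, AA#)
  read a, top A: go to q2, push ε → (q2, a, A#)
  read a, top A: go to q2, push ε → (q2, ε, #)
All input consumed in state q2 with stack #.

#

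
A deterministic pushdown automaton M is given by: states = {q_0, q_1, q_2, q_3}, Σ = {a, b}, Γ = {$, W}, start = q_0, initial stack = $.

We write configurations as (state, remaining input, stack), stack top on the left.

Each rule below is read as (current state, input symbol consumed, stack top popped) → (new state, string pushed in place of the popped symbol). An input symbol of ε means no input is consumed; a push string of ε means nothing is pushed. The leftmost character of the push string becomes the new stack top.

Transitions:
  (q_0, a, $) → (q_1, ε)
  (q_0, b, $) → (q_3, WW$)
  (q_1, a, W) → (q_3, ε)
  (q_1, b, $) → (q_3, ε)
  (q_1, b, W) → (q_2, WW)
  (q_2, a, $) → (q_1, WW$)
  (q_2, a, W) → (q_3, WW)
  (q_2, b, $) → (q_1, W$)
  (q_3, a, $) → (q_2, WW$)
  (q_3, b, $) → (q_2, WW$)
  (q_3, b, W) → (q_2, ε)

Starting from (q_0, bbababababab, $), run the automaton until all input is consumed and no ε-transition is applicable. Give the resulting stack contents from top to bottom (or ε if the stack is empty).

(q_0, bbababababab, $)
  read b, top $: go to q_3, push WW$ → (q_3, bababababab, WW$)
  read b, top W: go to q_2, push ε → (q_2, ababababab, W$)
  read a, top W: go to q_3, push WW → (q_3, babababab, WW$)
  read b, top W: go to q_2, push ε → (q_2, abababab, W$)
  read a, top W: go to q_3, push WW → (q_3, bababab, WW$)
  read b, top W: go to q_2, push ε → (q_2, ababab, W$)
  read a, top W: go to q_3, push WW → (q_3, babab, WW$)
  read b, top W: go to q_2, push ε → (q_2, abab, W$)
  read a, top W: go to q_3, push WW → (q_3, bab, WW$)
  read b, top W: go to q_2, push ε → (q_2, ab, W$)
  read a, top W: go to q_3, push WW → (q_3, b, WW$)
  read b, top W: go to q_2, push ε → (q_2, ε, W$)
All input consumed in state q_2 with stack W$.

W$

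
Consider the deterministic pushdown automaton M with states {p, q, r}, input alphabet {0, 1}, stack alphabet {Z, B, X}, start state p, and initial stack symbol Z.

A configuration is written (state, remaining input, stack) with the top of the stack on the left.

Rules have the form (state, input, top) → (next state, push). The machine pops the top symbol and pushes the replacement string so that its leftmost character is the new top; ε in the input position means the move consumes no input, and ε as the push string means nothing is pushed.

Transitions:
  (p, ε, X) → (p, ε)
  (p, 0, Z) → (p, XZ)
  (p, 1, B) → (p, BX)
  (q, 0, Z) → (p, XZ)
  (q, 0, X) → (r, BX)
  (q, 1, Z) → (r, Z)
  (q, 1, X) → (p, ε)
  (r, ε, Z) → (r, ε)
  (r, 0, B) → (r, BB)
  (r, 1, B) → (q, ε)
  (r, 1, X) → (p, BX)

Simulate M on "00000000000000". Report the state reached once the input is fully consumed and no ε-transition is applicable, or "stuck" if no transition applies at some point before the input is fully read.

p

(p, 00000000000000, Z)
  read 0, top Z: go to p, push XZ → (p, 0000000000000, XZ)
  ε-move, top X: go to p, push ε → (p, 0000000000000, Z)
  read 0, top Z: go to p, push XZ → (p, 000000000000, XZ)
  ε-move, top X: go to p, push ε → (p, 000000000000, Z)
  read 0, top Z: go to p, push XZ → (p, 00000000000, XZ)
  ε-move, top X: go to p, push ε → (p, 00000000000, Z)
  read 0, top Z: go to p, push XZ → (p, 0000000000, XZ)
  ε-move, top X: go to p, push ε → (p, 0000000000, Z)
  read 0, top Z: go to p, push XZ → (p, 000000000, XZ)
  ε-move, top X: go to p, push ε → (p, 000000000, Z)
  read 0, top Z: go to p, push XZ → (p, 00000000, XZ)
  ε-move, top X: go to p, push ε → (p, 00000000, Z)
  read 0, top Z: go to p, push XZ → (p, 0000000, XZ)
  ε-move, top X: go to p, push ε → (p, 0000000, Z)
  read 0, top Z: go to p, push XZ → (p, 000000, XZ)
  ε-move, top X: go to p, push ε → (p, 000000, Z)
  read 0, top Z: go to p, push XZ → (p, 00000, XZ)
  ε-move, top X: go to p, push ε → (p, 00000, Z)
  read 0, top Z: go to p, push XZ → (p, 0000, XZ)
  ε-move, top X: go to p, push ε → (p, 0000, Z)
  read 0, top Z: go to p, push XZ → (p, 000, XZ)
  ε-move, top X: go to p, push ε → (p, 000, Z)
  read 0, top Z: go to p, push XZ → (p, 00, XZ)
  ε-move, top X: go to p, push ε → (p, 00, Z)
  read 0, top Z: go to p, push XZ → (p, 0, XZ)
  ε-move, top X: go to p, push ε → (p, 0, Z)
  read 0, top Z: go to p, push XZ → (p, ε, XZ)
  ε-move, top X: go to p, push ε → (p, ε, Z)
All input consumed; M is in state p.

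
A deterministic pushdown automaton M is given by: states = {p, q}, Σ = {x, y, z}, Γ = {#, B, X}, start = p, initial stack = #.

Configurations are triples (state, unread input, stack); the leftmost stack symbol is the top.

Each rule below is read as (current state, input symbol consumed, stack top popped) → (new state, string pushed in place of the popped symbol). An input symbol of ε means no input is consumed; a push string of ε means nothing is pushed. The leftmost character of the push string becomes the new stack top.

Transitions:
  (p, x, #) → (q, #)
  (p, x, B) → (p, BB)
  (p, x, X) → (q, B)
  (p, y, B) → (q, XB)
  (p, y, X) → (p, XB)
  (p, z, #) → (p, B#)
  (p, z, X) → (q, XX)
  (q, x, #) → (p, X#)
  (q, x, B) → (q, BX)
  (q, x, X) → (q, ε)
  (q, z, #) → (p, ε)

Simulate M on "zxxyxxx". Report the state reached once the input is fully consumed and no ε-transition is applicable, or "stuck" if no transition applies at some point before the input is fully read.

q

(p, zxxyxxx, #)
  read z, top #: go to p, push B# → (p, xxyxxx, B#)
  read x, top B: go to p, push BB → (p, xyxxx, BB#)
  read x, top B: go to p, push BB → (p, yxxx, BBB#)
  read y, top B: go to q, push XB → (q, xxx, XBBB#)
  read x, top X: go to q, push ε → (q, xx, BBB#)
  read x, top B: go to q, push BX → (q, x, BXBB#)
  read x, top B: go to q, push BX → (q, ε, BXXBB#)
All input consumed; M is in state q.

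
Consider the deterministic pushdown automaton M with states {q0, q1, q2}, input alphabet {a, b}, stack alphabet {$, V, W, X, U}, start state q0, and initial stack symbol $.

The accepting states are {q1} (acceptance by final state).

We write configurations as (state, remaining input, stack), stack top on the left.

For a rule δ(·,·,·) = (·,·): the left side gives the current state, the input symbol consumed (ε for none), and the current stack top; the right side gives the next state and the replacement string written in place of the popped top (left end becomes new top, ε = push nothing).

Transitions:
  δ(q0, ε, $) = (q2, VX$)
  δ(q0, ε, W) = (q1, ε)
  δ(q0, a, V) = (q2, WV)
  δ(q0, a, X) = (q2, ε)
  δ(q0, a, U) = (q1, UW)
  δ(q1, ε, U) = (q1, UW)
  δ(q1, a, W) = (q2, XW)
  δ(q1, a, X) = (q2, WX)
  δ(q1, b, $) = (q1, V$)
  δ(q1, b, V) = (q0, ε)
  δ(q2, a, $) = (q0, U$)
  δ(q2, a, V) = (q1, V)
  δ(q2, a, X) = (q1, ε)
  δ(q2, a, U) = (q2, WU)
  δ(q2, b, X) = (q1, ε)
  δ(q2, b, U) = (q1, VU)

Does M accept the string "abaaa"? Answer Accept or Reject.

(q0, abaaa, $)
  ε-move, top $: go to q2, push VX$ → (q2, abaaa, VX$)
  read a, top V: go to q1, push V → (q1, baaa, VX$)
  read b, top V: go to q0, push ε → (q0, aaa, X$)
  read a, top X: go to q2, push ε → (q2, aa, $)
  read a, top $: go to q0, push U$ → (q0, a, U$)
  read a, top U: go to q1, push UW → (q1, ε, UW$)
All input consumed; state q1 ∈ F.

Accept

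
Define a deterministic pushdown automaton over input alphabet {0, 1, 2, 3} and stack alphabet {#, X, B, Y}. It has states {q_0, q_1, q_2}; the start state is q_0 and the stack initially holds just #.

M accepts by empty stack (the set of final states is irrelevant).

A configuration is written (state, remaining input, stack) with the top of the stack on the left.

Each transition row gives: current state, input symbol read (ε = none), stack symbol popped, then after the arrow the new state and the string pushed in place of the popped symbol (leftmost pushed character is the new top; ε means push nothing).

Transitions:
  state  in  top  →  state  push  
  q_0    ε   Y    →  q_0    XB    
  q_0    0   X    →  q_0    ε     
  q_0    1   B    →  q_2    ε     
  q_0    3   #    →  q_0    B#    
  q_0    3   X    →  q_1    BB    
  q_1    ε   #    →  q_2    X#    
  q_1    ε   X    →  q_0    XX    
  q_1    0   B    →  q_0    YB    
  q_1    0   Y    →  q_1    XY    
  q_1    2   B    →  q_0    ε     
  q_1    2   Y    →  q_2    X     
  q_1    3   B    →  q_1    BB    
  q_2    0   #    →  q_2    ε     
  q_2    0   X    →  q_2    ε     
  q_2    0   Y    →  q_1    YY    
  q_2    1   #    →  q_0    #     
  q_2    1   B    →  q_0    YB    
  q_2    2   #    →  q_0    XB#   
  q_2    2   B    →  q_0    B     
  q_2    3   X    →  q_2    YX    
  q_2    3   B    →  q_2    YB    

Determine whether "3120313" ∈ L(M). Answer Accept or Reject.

(q_0, 3120313, #) ⊢ (q_0, 120313, B#) ⊢ (q_2, 20313, #) ⊢ (q_0, 0313, XB#) ⊢ (q_0, 313, B#)
No transition applies at (q_0, 313, B#); input not fully consumed.

Reject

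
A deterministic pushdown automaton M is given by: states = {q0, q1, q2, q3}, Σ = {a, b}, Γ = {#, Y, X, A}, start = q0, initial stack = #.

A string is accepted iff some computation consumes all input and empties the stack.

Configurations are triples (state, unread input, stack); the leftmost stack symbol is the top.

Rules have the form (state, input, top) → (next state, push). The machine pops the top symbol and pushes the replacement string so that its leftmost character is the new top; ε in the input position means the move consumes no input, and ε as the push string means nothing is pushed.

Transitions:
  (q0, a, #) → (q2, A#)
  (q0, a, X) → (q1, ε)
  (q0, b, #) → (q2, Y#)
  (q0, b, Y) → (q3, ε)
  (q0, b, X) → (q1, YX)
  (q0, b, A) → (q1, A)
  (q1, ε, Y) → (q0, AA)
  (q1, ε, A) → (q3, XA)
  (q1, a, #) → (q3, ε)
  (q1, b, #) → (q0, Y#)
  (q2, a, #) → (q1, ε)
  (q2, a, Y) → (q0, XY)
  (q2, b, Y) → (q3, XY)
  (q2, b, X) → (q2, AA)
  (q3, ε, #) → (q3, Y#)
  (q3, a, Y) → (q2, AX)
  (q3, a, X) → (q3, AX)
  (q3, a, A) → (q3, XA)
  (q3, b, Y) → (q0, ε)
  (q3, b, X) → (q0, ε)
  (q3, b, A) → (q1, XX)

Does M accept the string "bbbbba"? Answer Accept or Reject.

(q0, bbbbba, #) ⊢ (q2, bbbba, Y#) ⊢ (q3, bbba, XY#) ⊢ (q0, bba, Y#) ⊢ (q3, ba, #) ⊢ (q3, ba, Y#) ⊢ (q0, a, #) ⊢ (q2, ε, A#)
All input consumed; stack is A#, not empty, and no further ε-move applies.

Reject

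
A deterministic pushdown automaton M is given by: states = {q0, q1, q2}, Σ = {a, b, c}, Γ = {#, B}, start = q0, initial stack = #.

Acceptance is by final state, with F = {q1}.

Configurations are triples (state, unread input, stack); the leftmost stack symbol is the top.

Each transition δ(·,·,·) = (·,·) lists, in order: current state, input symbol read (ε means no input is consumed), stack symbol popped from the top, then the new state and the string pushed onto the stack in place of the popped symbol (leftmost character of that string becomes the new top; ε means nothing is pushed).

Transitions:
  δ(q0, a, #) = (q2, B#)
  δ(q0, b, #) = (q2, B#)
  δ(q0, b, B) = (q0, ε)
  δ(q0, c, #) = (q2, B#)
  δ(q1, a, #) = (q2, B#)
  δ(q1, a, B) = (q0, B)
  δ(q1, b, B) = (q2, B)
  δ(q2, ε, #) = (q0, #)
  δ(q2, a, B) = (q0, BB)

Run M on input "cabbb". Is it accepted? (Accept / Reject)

(q0, cabbb, #) ⊢ (q2, abbb, B#) ⊢ (q0, bbb, BB#) ⊢ (q0, bb, B#) ⊢ (q0, b, #) ⊢ (q2, ε, B#)
All input consumed; state q2 ∉ F and no further ε-move applies.

Reject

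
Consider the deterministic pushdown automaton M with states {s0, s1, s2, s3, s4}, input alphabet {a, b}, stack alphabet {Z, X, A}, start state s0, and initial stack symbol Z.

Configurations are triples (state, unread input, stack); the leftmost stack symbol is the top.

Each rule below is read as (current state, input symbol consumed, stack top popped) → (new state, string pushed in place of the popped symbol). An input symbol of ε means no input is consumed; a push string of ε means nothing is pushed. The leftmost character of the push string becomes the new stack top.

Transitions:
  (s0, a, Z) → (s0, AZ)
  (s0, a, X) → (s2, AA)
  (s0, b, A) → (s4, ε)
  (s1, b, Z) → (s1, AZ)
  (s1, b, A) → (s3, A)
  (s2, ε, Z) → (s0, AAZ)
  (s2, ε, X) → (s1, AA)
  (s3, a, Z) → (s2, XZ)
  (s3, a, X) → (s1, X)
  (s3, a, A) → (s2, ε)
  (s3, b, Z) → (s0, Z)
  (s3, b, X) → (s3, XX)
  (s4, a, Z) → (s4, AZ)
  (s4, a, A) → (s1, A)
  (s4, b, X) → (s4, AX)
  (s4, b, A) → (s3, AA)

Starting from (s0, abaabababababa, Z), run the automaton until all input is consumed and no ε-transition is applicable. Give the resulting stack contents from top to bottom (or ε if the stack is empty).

(s0, abaabababababa, Z)
  read a, top Z: go to s0, push AZ → (s0, baabababababa, AZ)
  read b, top A: go to s4, push ε → (s4, aabababababa, Z)
  read a, top Z: go to s4, push AZ → (s4, abababababa, AZ)
  read a, top A: go to s1, push A → (s1, bababababa, AZ)
  read b, top A: go to s3, push A → (s3, ababababa, AZ)
  read a, top A: go to s2, push ε → (s2, babababa, Z)
  ε-move, top Z: go to s0, push AAZ → (s0, babababa, AAZ)
  read b, top A: go to s4, push ε → (s4, abababa, AZ)
  read a, top A: go to s1, push A → (s1, bababa, AZ)
  read b, top A: go to s3, push A → (s3, ababa, AZ)
  read a, top A: go to s2, push ε → (s2, baba, Z)
  ε-move, top Z: go to s0, push AAZ → (s0, baba, AAZ)
  read b, top A: go to s4, push ε → (s4, aba, AZ)
  read a, top A: go to s1, push A → (s1, ba, AZ)
  read b, top A: go to s3, push A → (s3, a, AZ)
  read a, top A: go to s2, push ε → (s2, ε, Z)
  ε-move, top Z: go to s0, push AAZ → (s0, ε, AAZ)
All input consumed in state s0 with stack AAZ.

AAZ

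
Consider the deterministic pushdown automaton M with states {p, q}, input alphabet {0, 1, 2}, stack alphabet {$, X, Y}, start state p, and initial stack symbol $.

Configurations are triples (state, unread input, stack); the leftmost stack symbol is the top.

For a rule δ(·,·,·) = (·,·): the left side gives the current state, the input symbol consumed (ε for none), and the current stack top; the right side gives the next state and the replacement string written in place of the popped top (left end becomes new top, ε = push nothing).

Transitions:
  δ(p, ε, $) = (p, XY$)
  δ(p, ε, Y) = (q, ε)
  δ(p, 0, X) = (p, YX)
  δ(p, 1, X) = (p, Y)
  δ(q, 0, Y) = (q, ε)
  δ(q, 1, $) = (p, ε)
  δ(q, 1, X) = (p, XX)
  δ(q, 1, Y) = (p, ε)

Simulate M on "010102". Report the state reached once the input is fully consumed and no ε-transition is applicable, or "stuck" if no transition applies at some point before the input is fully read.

stuck

(p, 010102, $)
  ε-move, top $: go to p, push XY$ → (p, 010102, XY$)
  read 0, top X: go to p, push YX → (p, 10102, YXY$)
  ε-move, top Y: go to q, push ε → (q, 10102, XY$)
  read 1, top X: go to p, push XX → (p, 0102, XXY$)
  read 0, top X: go to p, push YX → (p, 102, YXXY$)
  ε-move, top Y: go to q, push ε → (q, 102, XXY$)
  read 1, top X: go to p, push XX → (p, 02, XXXY$)
  read 0, top X: go to p, push YX → (p, 2, YXXXY$)
  ε-move, top Y: go to q, push ε → (q, 2, XXXY$)
No transition for (q, 2, top X); M blocks with input 2 remaining.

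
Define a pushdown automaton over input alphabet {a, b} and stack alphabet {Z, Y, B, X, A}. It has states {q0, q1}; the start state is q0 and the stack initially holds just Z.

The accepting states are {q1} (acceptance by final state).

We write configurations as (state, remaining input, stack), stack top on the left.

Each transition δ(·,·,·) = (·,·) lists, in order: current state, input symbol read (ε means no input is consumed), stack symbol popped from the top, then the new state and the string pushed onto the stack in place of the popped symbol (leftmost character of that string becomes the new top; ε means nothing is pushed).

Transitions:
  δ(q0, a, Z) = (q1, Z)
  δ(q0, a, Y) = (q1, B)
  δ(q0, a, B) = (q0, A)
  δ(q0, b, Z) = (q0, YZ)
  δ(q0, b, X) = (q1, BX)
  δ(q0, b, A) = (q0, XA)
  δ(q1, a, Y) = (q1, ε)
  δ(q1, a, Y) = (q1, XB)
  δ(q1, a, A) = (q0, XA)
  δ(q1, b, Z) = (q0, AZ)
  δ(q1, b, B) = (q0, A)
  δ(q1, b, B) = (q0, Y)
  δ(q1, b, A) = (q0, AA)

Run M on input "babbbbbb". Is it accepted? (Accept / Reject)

Accept

One accepting computation: (q0, babbbbbb, Z) ⊢ (q0, abbbbbb, YZ) ⊢ (q1, bbbbbb, BZ) ⊢ (q0, bbbbb, AZ) ⊢ (q0, bbbb, XAZ) ⊢ (q1, bbb, BXAZ) ⊢ (q0, bb, AXAZ) ⊢ (q0, b, XAXAZ) ⊢ (q1, ε, BXAXAZ)
All input consumed and state q1 ∈ F.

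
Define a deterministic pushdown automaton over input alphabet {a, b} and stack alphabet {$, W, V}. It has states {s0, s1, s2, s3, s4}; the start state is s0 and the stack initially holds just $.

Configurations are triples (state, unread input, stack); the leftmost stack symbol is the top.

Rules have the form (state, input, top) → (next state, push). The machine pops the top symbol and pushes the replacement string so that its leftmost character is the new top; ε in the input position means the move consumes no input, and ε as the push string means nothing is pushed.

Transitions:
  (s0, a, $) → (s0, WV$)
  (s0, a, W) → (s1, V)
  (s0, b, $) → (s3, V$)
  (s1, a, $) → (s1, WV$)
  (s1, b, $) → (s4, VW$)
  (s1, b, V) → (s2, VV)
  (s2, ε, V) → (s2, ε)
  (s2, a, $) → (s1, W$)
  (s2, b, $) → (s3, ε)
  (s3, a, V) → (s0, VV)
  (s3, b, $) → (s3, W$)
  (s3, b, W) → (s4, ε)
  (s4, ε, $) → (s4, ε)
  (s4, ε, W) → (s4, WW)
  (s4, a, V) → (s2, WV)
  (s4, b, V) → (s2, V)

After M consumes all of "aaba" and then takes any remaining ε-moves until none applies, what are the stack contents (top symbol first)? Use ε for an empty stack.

W$

(s0, aaba, $)
  read a, top $: go to s0, push WV$ → (s0, aba, WV$)
  read a, top W: go to s1, push V → (s1, ba, VV$)
  read b, top V: go to s2, push VV → (s2, a, VVV$)
  ε-move, top V: go to s2, push ε → (s2, a, VV$)
  ε-move, top V: go to s2, push ε → (s2, a, V$)
  ε-move, top V: go to s2, push ε → (s2, a, $)
  read a, top $: go to s1, push W$ → (s1, ε, W$)
All input consumed in state s1 with stack W$.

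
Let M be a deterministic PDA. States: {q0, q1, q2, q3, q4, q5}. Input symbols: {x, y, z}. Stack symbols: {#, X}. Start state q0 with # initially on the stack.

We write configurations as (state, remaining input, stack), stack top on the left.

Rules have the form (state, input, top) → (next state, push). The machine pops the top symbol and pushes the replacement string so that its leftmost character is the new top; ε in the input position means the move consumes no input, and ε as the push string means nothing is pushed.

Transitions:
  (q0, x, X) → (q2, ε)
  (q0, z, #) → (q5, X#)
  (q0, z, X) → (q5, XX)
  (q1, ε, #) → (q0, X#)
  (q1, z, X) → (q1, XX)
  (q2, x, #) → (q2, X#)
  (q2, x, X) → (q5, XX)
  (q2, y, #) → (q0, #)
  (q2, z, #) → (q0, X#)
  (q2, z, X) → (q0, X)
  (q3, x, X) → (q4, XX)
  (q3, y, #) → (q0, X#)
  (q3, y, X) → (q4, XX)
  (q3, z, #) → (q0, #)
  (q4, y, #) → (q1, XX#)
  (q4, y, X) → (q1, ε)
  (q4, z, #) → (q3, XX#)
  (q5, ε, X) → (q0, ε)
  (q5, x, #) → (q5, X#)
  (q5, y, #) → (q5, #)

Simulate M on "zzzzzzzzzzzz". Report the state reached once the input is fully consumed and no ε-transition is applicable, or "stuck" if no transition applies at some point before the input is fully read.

(q0, zzzzzzzzzzzz, #)
  read z, top #: go to q5, push X# → (q5, zzzzzzzzzzz, X#)
  ε-move, top X: go to q0, push ε → (q0, zzzzzzzzzzz, #)
  read z, top #: go to q5, push X# → (q5, zzzzzzzzzz, X#)
  ε-move, top X: go to q0, push ε → (q0, zzzzzzzzzz, #)
  read z, top #: go to q5, push X# → (q5, zzzzzzzzz, X#)
  ε-move, top X: go to q0, push ε → (q0, zzzzzzzzz, #)
  read z, top #: go to q5, push X# → (q5, zzzzzzzz, X#)
  ε-move, top X: go to q0, push ε → (q0, zzzzzzzz, #)
  read z, top #: go to q5, push X# → (q5, zzzzzzz, X#)
  ε-move, top X: go to q0, push ε → (q0, zzzzzzz, #)
  read z, top #: go to q5, push X# → (q5, zzzzzz, X#)
  ε-move, top X: go to q0, push ε → (q0, zzzzzz, #)
  read z, top #: go to q5, push X# → (q5, zzzzz, X#)
  ε-move, top X: go to q0, push ε → (q0, zzzzz, #)
  read z, top #: go to q5, push X# → (q5, zzzz, X#)
  ε-move, top X: go to q0, push ε → (q0, zzzz, #)
  read z, top #: go to q5, push X# → (q5, zzz, X#)
  ε-move, top X: go to q0, push ε → (q0, zzz, #)
  read z, top #: go to q5, push X# → (q5, zz, X#)
  ε-move, top X: go to q0, push ε → (q0, zz, #)
  read z, top #: go to q5, push X# → (q5, z, X#)
  ε-move, top X: go to q0, push ε → (q0, z, #)
  read z, top #: go to q5, push X# → (q5, ε, X#)
  ε-move, top X: go to q0, push ε → (q0, ε, #)
All input consumed; M is in state q0.

q0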